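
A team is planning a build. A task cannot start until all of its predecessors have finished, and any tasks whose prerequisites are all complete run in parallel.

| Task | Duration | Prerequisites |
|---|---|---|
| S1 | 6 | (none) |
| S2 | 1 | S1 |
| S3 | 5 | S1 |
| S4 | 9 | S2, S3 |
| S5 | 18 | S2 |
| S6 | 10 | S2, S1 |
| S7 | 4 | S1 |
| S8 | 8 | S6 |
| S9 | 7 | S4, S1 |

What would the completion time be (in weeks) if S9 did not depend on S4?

Original critical path: S1→S3→S4→S9 = 6+5+9+7 = 27 ⇒ 27 weeks.
Without S4→S9, S9's earliest start moves from 20 to 6.
The longest chain is now S1→S2→S5 = 6+1+18 = 25, so the schedule takes 25 weeks.

25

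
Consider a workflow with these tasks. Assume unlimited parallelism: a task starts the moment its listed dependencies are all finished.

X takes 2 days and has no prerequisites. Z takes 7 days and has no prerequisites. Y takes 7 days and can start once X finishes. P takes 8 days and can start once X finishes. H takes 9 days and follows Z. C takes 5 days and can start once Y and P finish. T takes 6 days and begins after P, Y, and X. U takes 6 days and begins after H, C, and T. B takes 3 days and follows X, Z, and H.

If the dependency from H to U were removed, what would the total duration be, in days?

Original critical path: X→P→T→U = 2+8+6+6 = 22 ⇒ 22 days.
Dropping H→U doesn't change U's earliest start (16); another predecessor still binds.
The longest chain is now X→P→T→U = 2+8+6+6 = 22, so the job takes 22 days.

22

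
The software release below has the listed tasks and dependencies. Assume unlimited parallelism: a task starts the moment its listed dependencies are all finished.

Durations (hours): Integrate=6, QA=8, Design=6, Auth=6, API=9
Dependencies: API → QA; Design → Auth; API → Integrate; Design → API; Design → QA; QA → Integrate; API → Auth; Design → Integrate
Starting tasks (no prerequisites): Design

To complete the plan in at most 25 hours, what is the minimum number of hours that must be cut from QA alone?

4

Current finish: 29 hours; target: 25.
QA is on every critical path, so each hour cut from QA cuts the finish by one (this holds down to a finish of 22).
Need 29 − 25 = 4 hours off QA → QA becomes 4 hours, finish becomes 25.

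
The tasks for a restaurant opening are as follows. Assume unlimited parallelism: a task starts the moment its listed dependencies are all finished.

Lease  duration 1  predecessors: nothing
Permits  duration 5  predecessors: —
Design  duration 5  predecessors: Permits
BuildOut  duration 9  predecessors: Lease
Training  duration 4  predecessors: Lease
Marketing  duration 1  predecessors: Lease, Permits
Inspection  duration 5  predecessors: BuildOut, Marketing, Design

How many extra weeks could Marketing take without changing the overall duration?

Critical path: Lease→BuildOut→Inspection = 1+9+5 = 15, so the finish is 15 weeks.
Marketing finishes as early as 6 and must finish by 10.
Slack of Marketing = 9 − 5 = 4 weeks.

4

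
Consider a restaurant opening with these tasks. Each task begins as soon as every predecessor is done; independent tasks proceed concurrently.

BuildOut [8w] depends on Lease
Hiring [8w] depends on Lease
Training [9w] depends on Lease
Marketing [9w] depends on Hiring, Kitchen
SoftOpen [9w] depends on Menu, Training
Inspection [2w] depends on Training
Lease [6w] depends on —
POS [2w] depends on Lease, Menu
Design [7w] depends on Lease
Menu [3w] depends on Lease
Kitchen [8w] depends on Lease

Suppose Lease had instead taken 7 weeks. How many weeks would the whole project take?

As given, the longest chain is Lease→Training→SoftOpen = 6+9+9 = 24, so the finish is 24 weeks.
Lease lies on that path, so at 7 weeks the path becomes 25 weeks.
No other chain overtakes it, so the finish is 25 weeks.

25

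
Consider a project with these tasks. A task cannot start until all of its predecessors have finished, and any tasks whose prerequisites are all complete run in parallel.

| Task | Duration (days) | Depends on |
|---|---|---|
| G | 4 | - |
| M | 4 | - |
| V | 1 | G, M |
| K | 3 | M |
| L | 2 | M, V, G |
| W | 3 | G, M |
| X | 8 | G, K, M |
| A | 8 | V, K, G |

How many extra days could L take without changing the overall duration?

8

M→K→X = 4+3+8 = 15 sets the makespan at 15 days.
Longest path through L: 7 days (earliest finish 7, latest finish 15).
So L can slip 15 − 7 = 8 days.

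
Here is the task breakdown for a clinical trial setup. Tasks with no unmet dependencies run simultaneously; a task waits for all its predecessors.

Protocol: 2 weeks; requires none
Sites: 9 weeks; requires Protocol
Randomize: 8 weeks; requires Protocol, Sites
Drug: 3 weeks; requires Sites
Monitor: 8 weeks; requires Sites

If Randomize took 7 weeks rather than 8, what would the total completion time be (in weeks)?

Actual critical path: Protocol→Sites→Randomize = 2+9+8 = 19 ⇒ 19 weeks.
Randomize lies on that path, so at 7 weeks the path becomes 18 weeks.
The binding chain switches to Protocol→Sites→Monitor = 2+9+8 = 19; finish 19 weeks.

19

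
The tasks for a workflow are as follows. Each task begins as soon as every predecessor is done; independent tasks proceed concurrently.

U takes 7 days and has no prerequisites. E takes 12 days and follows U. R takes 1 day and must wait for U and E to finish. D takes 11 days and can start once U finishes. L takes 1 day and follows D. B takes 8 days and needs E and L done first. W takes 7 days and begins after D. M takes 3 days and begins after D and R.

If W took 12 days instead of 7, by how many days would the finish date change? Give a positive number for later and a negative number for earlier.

The binding path is U→E→B = 7+12+8 = 27; finish at 27 days.
W has 2 days of float (longest path through it is 25).
New critical path: U→D→W = 7+11+12 = 30 ⇒ 30 days.
Change in finish: 30 − 27 = +3 days.

3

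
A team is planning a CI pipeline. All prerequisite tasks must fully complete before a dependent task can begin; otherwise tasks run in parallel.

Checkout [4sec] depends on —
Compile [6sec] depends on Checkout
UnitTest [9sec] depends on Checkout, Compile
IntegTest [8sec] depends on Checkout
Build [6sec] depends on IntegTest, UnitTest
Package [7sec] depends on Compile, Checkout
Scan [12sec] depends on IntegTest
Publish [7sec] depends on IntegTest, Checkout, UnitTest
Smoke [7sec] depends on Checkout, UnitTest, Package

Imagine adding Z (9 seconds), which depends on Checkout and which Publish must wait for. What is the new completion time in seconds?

26

Originally the project takes 26 seconds.
With Z inserted, Publish now waits for max(IntegTest, Checkout, UnitTest, Z).
New critical path: Checkout→Compile→UnitTest→Publish = 4+6+9+7 = 26 ⇒ 26 seconds.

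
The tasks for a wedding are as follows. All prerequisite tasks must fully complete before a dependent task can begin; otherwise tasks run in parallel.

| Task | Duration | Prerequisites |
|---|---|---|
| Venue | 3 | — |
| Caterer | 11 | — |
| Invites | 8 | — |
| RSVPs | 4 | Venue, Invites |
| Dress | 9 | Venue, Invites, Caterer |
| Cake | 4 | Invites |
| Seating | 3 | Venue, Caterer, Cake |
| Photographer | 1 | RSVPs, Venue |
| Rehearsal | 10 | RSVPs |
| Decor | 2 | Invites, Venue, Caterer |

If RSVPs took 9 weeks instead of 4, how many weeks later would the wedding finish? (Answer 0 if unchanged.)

5

Critical path before the change: Invites→RSVPs→Rehearsal = 8+4+10 = 22 giving 22 weeks.
RSVPs is on the critical path; changing it to 9 makes that path 27 weeks.
The critical path is still Invites→RSVPs→Rehearsal; finish is now 27 weeks.
Change in finish: 27 − 22 = +5 weeks.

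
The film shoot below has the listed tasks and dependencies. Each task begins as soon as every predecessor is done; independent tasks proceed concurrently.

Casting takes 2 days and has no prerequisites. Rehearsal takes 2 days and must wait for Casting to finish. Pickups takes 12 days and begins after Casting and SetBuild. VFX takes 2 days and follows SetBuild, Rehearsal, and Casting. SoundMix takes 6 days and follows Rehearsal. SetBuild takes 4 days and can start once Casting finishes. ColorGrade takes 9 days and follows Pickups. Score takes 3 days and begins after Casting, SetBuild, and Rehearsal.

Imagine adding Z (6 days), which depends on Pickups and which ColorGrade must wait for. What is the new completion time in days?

Originally the project takes 27 days.
With Z inserted, ColorGrade now waits for max(Pickups, Z).
New critical path: Casting→SetBuild→Pickups→Z→ColorGrade = 2+4+12+6+9 = 33 ⇒ 33 days.

33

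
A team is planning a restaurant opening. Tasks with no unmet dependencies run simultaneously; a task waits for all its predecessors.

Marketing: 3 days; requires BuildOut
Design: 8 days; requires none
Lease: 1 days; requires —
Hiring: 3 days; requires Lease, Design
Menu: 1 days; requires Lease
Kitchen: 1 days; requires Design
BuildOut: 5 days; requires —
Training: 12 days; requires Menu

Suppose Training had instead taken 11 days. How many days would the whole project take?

As given, the longest chain is Lease→Menu→Training = 1+1+12 = 14, so the finish is 14 days.
Since Training is critical, the -1 change carries straight to that chain (now 13 days).
That remains the longest chain; total 13 days.

13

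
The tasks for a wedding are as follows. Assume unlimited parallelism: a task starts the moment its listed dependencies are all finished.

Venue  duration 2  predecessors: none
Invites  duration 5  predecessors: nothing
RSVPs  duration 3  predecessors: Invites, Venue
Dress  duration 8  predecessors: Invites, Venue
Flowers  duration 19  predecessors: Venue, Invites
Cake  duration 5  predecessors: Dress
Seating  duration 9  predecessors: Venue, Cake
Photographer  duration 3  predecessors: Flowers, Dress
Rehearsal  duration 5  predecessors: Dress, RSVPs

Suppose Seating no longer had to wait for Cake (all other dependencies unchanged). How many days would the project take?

Before: longest chain Invites→Dress→Cake→Seating = 5+8+5+9 = 27, finish 27.
Without Cake→Seating, Seating's earliest start moves from 18 to 2.
After: Invites→Flowers→Photographer = 5+19+3 = 27 → 27 days.

27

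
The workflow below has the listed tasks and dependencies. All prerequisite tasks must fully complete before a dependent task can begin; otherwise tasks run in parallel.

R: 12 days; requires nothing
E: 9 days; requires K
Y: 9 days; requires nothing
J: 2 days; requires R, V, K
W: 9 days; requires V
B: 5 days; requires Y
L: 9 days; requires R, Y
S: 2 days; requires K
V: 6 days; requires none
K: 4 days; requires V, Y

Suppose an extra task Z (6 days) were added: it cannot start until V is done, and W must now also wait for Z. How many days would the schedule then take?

Originally the schedule takes 22 days.
With Z inserted, W now waits for max(V, Z).
New critical path: Y→K→E = 9+4+9 = 22 ⇒ 22 days.

22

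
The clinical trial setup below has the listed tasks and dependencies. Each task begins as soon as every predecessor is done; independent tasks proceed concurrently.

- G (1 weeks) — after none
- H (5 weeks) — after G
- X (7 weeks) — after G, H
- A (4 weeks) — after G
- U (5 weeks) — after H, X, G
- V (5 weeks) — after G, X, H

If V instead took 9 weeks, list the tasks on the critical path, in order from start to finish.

G, H, X, V

As given, the longest chain is G→H→X→V = 1+5+7+5 = 18, so the finish is 18 weeks.
Since V is critical, the +4 change carries straight to that chain (now 22 weeks).
That remains the longest chain; total 22 weeks.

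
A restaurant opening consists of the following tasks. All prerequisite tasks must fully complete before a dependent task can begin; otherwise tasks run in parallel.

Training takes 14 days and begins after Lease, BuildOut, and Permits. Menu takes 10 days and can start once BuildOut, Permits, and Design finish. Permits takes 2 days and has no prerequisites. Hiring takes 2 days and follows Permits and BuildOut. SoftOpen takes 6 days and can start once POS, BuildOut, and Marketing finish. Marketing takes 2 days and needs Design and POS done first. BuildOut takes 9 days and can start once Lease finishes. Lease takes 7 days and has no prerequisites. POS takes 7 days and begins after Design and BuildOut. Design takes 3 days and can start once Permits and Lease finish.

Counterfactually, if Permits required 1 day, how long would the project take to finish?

As given, the longest chain is Lease→BuildOut→POS→Marketing→SoftOpen = 7+9+7+2+6 = 31, so the finish is 31 days.
Permits is off the critical path — its longest chain is 20 days, giving 11 of slack.
That remains the longest chain; total 31 days.

31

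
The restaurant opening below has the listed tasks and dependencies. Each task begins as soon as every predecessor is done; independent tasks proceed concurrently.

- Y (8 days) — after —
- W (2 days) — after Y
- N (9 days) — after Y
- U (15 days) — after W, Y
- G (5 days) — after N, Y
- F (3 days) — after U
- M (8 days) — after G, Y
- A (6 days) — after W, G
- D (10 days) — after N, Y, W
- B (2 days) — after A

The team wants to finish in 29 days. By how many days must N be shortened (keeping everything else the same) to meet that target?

Current finish: 30 days; target: 29.
N is on every critical path, so each day cut from N cuts the finish by one (this holds down to a finish of 28).
Need 30 − 29 = 1 day off N → N becomes 8 days, finish becomes 29.

1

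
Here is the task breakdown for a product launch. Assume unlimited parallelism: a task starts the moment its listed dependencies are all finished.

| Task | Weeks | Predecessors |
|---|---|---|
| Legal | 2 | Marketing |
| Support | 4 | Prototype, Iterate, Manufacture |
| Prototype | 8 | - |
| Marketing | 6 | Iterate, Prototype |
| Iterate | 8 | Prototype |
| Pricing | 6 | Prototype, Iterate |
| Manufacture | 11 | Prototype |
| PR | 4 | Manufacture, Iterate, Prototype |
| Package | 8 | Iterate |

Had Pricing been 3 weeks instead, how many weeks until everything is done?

Critical path before the change: Prototype→Iterate→Package = 8+8+8 = 24 giving 24 weeks.
The longest path through Pricing is only 22 weeks, so Pricing has float 2.
No other chain overtakes it, so the finish is 24 weeks.

24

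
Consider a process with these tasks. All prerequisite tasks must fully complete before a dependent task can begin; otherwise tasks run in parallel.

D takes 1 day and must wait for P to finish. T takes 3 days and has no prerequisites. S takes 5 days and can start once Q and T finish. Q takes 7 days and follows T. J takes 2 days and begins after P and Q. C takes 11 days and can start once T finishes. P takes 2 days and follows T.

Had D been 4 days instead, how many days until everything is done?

15

Critical path before the change: T→Q→S = 3+7+5 = 15 giving 15 days.
D is off the critical path — its longest chain is 6 days, giving 9 of slack.
That remains the longest chain; total 15 days.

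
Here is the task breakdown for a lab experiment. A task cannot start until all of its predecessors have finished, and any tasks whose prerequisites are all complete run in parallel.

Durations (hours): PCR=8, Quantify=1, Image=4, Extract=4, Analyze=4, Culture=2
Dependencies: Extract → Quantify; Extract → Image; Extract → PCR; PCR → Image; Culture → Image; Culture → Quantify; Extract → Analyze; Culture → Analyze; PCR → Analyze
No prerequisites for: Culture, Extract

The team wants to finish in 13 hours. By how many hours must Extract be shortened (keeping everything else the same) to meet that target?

Current finish: 16 hours; target: 13.
Extract is on every critical path, so each hour cut from Extract cuts the finish by one (this holds down to a finish of 13).
Need 16 − 13 = 3 hours off Extract → Extract becomes 1 hour, finish becomes 13.

3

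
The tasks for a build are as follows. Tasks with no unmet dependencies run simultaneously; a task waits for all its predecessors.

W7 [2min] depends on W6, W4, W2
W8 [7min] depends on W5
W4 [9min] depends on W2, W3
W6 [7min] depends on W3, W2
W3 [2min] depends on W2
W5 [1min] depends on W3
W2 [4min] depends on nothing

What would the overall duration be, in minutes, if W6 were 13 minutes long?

21

Critical path before the change: W2→W3→W4→W7 = 4+2+9+2 = 17 giving 17 minutes.
The longest path through W6 is only 15 minutes, so W6 has float 2.
Now W2→W3→W6→W7 = 4+2+13+2 = 21 is longest, so the finish becomes 21 minutes.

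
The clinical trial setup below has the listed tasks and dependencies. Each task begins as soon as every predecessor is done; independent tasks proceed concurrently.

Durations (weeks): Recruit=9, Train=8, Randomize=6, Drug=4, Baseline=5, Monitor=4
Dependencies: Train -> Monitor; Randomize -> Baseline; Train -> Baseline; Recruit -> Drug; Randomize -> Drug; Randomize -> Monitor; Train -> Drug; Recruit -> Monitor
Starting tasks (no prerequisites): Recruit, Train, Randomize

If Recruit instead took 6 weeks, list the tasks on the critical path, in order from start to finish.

Actual critical path: Recruit→Drug = 9+4 = 13 ⇒ 13 weeks.
Recruit is on the critical path; changing it to 6 makes that path 10 weeks.
New critical path: Train→Baseline = 8+5 = 13 ⇒ 13 weeks.

Train, Baseline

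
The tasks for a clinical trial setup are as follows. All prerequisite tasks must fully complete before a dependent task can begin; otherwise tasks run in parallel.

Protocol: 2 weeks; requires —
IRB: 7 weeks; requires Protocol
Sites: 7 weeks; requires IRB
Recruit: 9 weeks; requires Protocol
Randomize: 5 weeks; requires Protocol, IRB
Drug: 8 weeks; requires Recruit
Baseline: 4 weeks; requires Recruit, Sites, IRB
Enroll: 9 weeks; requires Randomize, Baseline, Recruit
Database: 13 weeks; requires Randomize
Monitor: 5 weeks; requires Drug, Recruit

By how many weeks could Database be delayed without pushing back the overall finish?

Critical path: Protocol→IRB→Sites→Baseline→Enroll = 2+7+7+4+9 = 29, so the finish is 29 weeks.
Longest path through Database: 27 weeks (earliest finish 27, latest finish 29).
Float = 29 − 27 = 2.

2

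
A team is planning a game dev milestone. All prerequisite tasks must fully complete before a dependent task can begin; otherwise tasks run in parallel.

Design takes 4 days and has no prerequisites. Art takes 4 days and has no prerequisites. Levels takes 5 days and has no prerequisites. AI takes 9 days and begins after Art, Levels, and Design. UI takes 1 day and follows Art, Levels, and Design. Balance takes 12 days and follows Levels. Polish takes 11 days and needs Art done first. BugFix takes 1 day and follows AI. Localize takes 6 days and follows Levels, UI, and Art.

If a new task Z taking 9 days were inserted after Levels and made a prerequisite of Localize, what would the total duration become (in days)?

Originally the schedule takes 17 days.
With Z inserted, Localize now waits for max(Levels, UI, Art, Z).
New critical path: Levels→Z→Localize = 5+9+6 = 20 ⇒ 20 days.

20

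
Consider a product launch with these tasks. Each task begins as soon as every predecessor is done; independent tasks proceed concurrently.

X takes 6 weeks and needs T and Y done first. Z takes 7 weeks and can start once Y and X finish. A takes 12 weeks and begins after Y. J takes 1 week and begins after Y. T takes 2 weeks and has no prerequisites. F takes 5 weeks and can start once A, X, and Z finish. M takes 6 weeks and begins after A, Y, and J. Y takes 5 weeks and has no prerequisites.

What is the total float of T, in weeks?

The longest chain is Y→X→Z→F = 5+6+7+5 = 23; overall finish 23 weeks.
T finishes as early as 2 and must finish by 5.
Slack of T = 3 − 0 = 3 weeks.

3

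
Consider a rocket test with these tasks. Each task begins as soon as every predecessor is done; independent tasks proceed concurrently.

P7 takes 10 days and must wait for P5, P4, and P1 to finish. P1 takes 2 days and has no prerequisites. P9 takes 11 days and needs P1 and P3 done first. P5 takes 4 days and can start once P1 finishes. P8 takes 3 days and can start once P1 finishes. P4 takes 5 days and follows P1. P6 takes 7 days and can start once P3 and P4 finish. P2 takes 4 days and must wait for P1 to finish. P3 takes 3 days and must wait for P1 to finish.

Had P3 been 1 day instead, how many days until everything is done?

17

The binding path is P1→P4→P7 = 2+5+10 = 17; finish at 17 days.
P3 has 1 day of float (longest path through it is 16).
That remains the longest chain; total 17 days.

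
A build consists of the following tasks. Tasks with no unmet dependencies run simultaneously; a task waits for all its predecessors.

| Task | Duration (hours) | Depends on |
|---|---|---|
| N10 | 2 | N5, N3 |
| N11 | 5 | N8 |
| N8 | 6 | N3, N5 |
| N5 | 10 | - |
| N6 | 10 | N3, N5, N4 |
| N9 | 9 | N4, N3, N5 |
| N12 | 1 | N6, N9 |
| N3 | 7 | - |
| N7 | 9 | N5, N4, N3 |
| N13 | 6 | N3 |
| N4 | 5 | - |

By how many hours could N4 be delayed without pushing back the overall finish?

5

Critical path: N5→N6→N12 = 10+10+1 = 21, so the finish is 21 hours.
The longest chain containing N4 totals 16 hours.
So N4 can slip 10 − 5 = 5 hours.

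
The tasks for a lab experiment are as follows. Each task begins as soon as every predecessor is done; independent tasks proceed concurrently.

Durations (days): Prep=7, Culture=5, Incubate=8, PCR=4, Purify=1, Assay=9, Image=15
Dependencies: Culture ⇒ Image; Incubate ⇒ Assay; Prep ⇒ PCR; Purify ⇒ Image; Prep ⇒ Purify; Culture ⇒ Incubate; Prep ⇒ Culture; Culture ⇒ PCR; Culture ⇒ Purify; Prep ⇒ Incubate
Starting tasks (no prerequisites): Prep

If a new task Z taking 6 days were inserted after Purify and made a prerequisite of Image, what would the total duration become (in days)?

Originally the plan takes 29 days.
With Z inserted, Image now waits for max(Purify, Culture, Z).
New critical path: Prep→Culture→Purify→Z→Image = 7+5+1+6+15 = 34 ⇒ 34 days.

34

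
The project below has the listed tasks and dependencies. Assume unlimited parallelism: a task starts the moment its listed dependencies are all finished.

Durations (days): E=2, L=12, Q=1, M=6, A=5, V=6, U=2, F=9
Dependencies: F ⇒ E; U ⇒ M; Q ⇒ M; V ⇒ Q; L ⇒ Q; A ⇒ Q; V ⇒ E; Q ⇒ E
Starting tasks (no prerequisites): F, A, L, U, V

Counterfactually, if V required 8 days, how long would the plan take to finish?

19

The binding path is L→Q→M = 12+1+6 = 19; finish at 19 days.
V is off the critical path — its longest chain is 13 days, giving 6 of slack.
The critical path is still L→Q→M; finish is now 19 days.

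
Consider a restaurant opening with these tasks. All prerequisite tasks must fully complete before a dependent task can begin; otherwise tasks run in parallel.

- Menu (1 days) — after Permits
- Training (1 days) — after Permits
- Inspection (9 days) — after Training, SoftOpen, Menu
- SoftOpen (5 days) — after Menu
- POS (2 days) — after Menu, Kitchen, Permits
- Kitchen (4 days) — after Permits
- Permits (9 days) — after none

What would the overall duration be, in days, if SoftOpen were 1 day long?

20

As given, the longest chain is Permits→Menu→SoftOpen→Inspection = 9+1+5+9 = 24, so the finish is 24 days.
SoftOpen lies on that path, so at 1 day the path becomes 20 days.
That remains the longest chain; total 20 days.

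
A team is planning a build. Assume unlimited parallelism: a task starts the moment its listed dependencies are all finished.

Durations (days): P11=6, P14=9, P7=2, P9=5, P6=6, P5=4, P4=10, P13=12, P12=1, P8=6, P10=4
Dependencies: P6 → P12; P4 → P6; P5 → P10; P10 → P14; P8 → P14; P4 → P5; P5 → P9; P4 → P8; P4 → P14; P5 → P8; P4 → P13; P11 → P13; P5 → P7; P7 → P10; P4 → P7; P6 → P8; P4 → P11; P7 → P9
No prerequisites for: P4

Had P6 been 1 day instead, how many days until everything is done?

Baseline: P4→P6→P8→P14 = 10+6+6+9 = 31 → 31 days.
P6 lies on that path, so at 1 day the path becomes 26 days.
New critical path: P4→P5→P7→P10→P14 = 10+4+2+4+9 = 29 ⇒ 29 days.

29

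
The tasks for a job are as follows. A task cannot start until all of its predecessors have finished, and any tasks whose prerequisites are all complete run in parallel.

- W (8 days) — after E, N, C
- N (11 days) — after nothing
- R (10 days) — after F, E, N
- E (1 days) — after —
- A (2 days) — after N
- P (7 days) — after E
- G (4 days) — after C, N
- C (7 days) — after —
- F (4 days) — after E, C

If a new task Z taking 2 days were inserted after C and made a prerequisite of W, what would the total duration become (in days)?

Originally the schedule takes 21 days.
With Z inserted, W now waits for max(E, N, C, Z).
New critical path: N→R = 11+10 = 21 ⇒ 21 days.

21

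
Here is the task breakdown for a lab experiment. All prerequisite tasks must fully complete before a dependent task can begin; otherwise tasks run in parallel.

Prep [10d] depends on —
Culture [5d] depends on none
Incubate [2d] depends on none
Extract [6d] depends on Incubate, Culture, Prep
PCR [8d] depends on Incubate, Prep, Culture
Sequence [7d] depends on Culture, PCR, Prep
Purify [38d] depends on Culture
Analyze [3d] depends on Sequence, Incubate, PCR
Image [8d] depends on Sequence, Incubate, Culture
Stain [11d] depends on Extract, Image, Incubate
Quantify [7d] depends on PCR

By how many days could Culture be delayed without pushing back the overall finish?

Prep→PCR→Sequence→Image→Stain = 10+8+7+8+11 = 44 sets the makespan at 44 days.
Culture finishes as early as 5 and must finish by 6.
Float = 44 − 43 = 1.

1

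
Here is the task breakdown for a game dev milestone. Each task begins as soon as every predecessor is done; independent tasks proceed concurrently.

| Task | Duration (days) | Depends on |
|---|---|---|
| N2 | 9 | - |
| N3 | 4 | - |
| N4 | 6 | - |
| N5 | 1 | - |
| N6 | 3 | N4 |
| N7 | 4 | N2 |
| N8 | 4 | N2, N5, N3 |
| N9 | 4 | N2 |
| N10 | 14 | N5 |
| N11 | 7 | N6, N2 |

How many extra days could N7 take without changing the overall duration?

Critical path: N2→N11 = 9+7 = 16, so the finish is 16 days.
The longest chain containing N7 totals 13 days.
So N7 can slip 16 − 13 = 3 days.

3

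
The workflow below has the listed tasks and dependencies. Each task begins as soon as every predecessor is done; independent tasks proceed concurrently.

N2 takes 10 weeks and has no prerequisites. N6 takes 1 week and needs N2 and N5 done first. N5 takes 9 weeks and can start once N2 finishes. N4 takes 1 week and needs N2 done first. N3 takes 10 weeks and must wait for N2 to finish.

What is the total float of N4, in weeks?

N2→N3 = 10+10 = 20 sets the makespan at 20 weeks.
The longest chain containing N4 totals 11 weeks.
So N4 can slip 20 − 11 = 9 weeks.

9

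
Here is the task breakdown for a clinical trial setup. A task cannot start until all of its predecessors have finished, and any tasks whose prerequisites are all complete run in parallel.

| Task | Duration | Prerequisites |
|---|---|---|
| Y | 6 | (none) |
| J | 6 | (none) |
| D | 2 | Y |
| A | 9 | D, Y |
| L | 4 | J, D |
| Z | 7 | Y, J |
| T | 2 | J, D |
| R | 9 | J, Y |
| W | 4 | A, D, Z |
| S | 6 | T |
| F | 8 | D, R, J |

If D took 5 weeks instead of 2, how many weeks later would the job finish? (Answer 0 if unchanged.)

1

The binding path is Y→R→F = 6+9+8 = 23; finish at 23 weeks.
D has 2 weeks of float (longest path through it is 21).
New critical path: Y→D→A→W = 6+5+9+4 = 24 ⇒ 24 weeks.
Change in finish: 24 − 23 = +1 weeks.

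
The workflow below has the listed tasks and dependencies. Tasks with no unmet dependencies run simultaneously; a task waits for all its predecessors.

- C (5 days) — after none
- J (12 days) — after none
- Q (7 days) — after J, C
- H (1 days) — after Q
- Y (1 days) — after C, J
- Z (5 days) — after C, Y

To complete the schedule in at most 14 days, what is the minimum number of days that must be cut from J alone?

6

Current finish: 20 days; target: 14.
J is on every critical path, so each day cut from J cuts the finish by one (this holds down to a finish of 13).
Need 20 − 14 = 6 days off J → J becomes 6 days, finish becomes 14.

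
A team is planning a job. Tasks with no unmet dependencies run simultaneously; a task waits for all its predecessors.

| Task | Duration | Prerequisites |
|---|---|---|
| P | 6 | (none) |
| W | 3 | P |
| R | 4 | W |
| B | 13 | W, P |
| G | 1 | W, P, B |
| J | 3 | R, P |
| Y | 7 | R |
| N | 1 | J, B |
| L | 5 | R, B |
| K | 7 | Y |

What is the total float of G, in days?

Critical path: P→W→R→Y→K = 6+3+4+7+7 = 27, so the finish is 27 days.
G finishes as early as 23 and must finish by 27.
So G can slip 27 − 23 = 4 days.

4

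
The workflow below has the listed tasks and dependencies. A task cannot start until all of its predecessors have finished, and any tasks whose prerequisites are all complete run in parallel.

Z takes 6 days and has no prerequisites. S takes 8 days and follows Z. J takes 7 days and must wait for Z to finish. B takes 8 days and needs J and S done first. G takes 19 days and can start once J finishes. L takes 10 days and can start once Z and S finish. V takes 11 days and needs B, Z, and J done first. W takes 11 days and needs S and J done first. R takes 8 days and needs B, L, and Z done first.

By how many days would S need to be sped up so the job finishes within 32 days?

Current finish: 33 days; target: 32.
S is on every critical path, so each day cut from S cuts the finish by one (this holds down to a finish of 32).
Need 33 − 32 = 1 day off S → S becomes 7 days, finish becomes 32.

1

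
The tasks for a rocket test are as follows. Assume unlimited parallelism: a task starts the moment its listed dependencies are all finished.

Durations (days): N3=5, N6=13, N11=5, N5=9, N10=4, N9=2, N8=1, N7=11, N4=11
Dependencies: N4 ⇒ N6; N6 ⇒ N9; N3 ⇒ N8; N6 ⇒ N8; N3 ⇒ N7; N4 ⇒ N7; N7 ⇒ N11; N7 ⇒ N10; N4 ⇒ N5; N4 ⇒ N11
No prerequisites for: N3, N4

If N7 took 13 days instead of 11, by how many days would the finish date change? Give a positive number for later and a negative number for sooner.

The binding path is N4→N7→N11 = 11+11+5 = 27; finish at 27 days.
N7 lies on that path, so at 13 days the path becomes 29 days.
That remains the longest chain; total 29 days.
Change in finish: 29 − 27 = +2 days.

2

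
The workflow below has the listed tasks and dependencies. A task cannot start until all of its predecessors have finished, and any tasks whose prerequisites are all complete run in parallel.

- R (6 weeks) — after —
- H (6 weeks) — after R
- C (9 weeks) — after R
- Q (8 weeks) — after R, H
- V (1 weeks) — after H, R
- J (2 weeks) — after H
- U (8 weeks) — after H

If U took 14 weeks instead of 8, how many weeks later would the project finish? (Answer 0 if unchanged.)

As given, the longest chain is R→H→U = 6+6+8 = 20, so the finish is 20 weeks.
U lies on that path, so at 14 weeks the path becomes 26 weeks.
No other chain overtakes it, so the finish is 26 weeks.
Change in finish: 26 − 20 = +6 weeks.

6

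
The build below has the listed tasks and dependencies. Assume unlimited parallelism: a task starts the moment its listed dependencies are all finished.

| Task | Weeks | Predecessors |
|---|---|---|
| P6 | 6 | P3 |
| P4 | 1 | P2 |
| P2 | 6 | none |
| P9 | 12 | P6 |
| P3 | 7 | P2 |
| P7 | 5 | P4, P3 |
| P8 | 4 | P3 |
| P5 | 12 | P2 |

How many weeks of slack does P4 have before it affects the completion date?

19

Critical path: P2→P3→P6→P9 = 6+7+6+12 = 31, so the finish is 31 weeks.
Longest path through P4: 12 weeks (earliest finish 7, latest finish 26).
Float = 31 − 12 = 19.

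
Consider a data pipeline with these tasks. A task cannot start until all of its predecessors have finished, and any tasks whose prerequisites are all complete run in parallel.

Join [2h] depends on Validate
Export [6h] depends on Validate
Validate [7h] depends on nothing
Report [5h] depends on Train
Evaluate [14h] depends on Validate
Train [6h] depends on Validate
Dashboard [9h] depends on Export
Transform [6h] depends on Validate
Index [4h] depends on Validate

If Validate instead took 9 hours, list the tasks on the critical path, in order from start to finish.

Validate, Export, Dashboard

Actual critical path: Validate→Export→Dashboard = 7+6+9 = 22 ⇒ 22 hours.
Validate lies on that path, so at 9 hours the path becomes 24 hours.
No other chain overtakes it, so the finish is 24 hours.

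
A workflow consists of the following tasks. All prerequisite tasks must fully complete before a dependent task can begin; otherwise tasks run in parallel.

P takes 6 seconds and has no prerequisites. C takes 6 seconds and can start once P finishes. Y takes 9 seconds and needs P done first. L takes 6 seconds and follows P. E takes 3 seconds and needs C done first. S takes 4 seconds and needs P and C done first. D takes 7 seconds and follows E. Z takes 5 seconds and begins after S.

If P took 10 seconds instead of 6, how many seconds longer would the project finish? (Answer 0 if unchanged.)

4

The binding path is P→C→E→D = 6+6+3+7 = 22; finish at 22 seconds.
P lies on that path, so at 10 seconds the path becomes 26 seconds.
No other chain overtakes it, so the finish is 26 seconds.
Change in finish: 26 − 22 = +4 seconds.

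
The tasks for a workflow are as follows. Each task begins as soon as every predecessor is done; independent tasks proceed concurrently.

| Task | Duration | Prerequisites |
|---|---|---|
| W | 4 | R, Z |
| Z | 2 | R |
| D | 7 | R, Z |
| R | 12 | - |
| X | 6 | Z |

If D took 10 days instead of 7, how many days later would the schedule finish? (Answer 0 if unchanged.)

3

Baseline: R→Z→D = 12+2+7 = 21 → 21 days.
D lies on that path, so at 10 days the path becomes 24 days.
That remains the longest chain; total 24 days.
Change in finish: 24 − 21 = +3 days.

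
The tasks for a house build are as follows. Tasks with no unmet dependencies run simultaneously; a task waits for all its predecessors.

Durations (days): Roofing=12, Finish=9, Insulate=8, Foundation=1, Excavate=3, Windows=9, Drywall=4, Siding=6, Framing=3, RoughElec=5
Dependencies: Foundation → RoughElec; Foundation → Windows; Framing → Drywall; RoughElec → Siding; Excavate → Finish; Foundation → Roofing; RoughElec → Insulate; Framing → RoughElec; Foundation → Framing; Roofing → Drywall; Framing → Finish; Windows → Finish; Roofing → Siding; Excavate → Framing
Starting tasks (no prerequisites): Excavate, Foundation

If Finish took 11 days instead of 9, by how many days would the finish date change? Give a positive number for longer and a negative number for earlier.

Critical path before the change: Foundation→Windows→Finish = 1+9+9 = 19 giving 19 days.
Since Finish is critical, the +2 change carries straight to that chain (now 21 days).
No other chain overtakes it, so the finish is 21 days.
Change in finish: 21 − 19 = +2 days.

2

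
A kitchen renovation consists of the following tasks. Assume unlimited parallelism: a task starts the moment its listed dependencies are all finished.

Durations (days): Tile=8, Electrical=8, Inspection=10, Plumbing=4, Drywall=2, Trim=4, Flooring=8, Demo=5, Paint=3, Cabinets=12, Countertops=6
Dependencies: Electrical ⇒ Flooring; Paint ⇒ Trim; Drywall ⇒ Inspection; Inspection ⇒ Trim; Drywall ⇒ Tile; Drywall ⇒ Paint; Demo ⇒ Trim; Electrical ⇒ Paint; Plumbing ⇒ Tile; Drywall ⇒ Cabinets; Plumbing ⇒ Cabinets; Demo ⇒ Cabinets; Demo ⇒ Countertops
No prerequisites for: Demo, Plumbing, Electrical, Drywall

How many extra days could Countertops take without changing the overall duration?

Demo→Cabinets = 5+12 = 17 sets the makespan at 17 days.
Longest path through Countertops: 11 days (earliest finish 11, latest finish 17).
Float = 17 − 11 = 6.

6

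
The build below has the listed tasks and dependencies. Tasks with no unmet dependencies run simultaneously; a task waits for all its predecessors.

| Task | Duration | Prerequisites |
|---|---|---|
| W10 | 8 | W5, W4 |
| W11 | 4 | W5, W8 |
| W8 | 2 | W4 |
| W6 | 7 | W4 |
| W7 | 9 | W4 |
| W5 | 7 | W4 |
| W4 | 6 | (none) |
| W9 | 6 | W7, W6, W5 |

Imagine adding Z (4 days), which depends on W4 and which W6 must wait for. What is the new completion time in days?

23

Originally the job takes 21 days.
With Z inserted, W6 now waits for max(W4, Z).
New critical path: W4→Z→W6→W9 = 6+4+7+6 = 23 ⇒ 23 days.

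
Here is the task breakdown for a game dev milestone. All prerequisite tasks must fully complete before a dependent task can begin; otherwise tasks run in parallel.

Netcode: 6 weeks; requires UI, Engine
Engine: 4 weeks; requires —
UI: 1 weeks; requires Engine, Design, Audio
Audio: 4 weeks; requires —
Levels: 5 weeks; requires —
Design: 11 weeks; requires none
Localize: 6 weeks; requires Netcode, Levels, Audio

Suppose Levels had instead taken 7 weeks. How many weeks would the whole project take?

24

As given, the longest chain is Design→UI→Netcode→Localize = 11+1+6+6 = 24, so the finish is 24 weeks.
Levels has 13 weeks of float (longest path through it is 11).
That remains the longest chain; total 24 weeks.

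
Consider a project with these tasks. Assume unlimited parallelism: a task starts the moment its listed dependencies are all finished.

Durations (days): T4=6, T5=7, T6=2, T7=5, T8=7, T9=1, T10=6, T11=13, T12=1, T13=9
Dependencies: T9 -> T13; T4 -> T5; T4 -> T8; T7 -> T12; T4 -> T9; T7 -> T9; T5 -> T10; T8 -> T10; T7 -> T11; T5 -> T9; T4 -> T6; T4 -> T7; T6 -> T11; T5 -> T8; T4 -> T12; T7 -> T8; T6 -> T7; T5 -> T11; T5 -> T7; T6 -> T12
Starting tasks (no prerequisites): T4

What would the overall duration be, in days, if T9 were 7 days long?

34

As given, the longest chain is T4→T5→T7→T8→T10 = 6+7+5+7+6 = 31, so the finish is 31 days.
The longest path through T9 is only 28 days, so T9 has float 3.
Now T4→T5→T7→T9→T13 = 6+7+5+7+9 = 34 is longest, so the finish becomes 34 days.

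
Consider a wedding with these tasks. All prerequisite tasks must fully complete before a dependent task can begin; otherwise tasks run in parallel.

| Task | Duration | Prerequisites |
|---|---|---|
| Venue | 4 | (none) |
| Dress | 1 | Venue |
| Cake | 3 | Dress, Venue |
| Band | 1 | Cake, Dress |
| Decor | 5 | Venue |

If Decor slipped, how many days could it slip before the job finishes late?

The longest chain is Venue→Dress→Cake→Band = 4+1+3+1 = 9; overall finish 9 days.
Longest path through Decor: 9 days (earliest finish 9, latest finish 9).
Slack of Decor = 4 − 4 = 0 days.

0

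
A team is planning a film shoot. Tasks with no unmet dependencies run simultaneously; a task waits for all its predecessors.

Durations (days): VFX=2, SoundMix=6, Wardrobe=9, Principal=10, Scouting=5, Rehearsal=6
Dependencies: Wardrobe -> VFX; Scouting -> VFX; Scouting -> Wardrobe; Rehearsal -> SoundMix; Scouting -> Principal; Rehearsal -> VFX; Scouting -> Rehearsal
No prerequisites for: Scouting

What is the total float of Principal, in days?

The longest chain is Scouting→Rehearsal→SoundMix = 5+6+6 = 17; overall finish 17 days.
Longest path through Principal: 15 days (earliest finish 15, latest finish 17).
Float = 17 − 15 = 2.

2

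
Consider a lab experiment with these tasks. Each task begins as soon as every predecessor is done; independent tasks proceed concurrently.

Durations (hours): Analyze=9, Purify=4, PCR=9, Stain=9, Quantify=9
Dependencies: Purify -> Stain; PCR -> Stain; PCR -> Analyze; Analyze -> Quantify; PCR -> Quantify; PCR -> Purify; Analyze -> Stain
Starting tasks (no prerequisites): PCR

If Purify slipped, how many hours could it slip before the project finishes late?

The longest chain is PCR→Analyze→Stain = 9+9+9 = 27; overall finish 27 hours.
Longest path through Purify: 22 hours (earliest finish 13, latest finish 18).
Float = 27 − 22 = 5.

5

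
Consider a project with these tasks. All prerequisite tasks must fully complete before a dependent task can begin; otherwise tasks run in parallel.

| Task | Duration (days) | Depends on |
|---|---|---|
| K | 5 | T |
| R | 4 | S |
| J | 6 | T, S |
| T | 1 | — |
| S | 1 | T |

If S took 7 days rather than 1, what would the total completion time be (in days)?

Critical path before the change: T→S→J = 1+1+6 = 8 giving 8 days.
S lies on that path, so at 7 days the path becomes 14 days.
That remains the longest chain; total 14 days.

14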